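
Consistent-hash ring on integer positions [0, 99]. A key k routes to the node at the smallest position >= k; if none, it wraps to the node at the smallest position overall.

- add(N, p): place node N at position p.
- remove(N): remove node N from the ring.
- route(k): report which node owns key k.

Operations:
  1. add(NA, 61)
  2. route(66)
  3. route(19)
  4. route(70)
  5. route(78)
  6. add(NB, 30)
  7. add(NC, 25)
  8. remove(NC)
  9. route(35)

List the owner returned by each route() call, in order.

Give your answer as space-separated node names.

Answer: NA NA NA NA NA

Derivation:
Op 1: add NA@61 -> ring=[61:NA]
Op 2: route key 66: none >= 66, wrap to smallest pos 61 -> NA
Op 3: route key 19: smallest pos >= 19 is 61 -> NA
Op 4: route key 70: none >= 70, wrap to smallest pos 61 -> NA
Op 5: route key 78: none >= 78, wrap to smallest pos 61 -> NA
Op 6: add NB@30 -> ring=[30:NB,61:NA]
Op 7: add NC@25 -> ring=[25:NC,30:NB,61:NA]
Op 8: remove NC -> ring=[30:NB,61:NA]
Op 9: route key 35: smallest pos >= 35 is 61 -> NA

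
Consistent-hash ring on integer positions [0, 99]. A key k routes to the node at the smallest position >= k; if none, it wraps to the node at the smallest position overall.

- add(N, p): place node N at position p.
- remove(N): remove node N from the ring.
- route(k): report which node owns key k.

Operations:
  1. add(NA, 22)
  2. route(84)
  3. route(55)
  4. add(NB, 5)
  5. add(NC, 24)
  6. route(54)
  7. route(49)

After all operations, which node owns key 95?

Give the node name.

Op 1: add NA@22 -> ring=[22:NA]
Op 2: route key 84: none >= 84, wrap to smallest pos 22 -> NA
Op 3: route key 55: none >= 55, wrap to smallest pos 22 -> NA
Op 4: add NB@5 -> ring=[5:NB,22:NA]
Op 5: add NC@24 -> ring=[5:NB,22:NA,24:NC]
Op 6: route key 54: none >= 54, wrap to smallest pos 5 -> NB
Op 7: route key 49: none >= 49, wrap to smallest pos 5 -> NB
Final route key 95: none >= 95, wrap to smallest pos 5 -> NB

Answer: NB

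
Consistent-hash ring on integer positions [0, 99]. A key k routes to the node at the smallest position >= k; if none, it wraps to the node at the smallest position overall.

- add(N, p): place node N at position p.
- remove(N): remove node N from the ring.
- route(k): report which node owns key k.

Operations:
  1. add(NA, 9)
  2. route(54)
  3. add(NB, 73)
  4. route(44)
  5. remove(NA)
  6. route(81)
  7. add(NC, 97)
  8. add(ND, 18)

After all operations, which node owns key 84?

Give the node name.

Op 1: add NA@9 -> ring=[9:NA]
Op 2: route key 54: none >= 54, wrap to smallest pos 9 -> NA
Op 3: add NB@73 -> ring=[9:NA,73:NB]
Op 4: route key 44: smallest pos >= 44 is 73 -> NB
Op 5: remove NA -> ring=[73:NB]
Op 6: route key 81: none >= 81, wrap to smallest pos 73 -> NB
Op 7: add NC@97 -> ring=[73:NB,97:NC]
Op 8: add ND@18 -> ring=[18:ND,73:NB,97:NC]
Final route key 84: smallest pos >= 84 is 97 -> NC

Answer: NC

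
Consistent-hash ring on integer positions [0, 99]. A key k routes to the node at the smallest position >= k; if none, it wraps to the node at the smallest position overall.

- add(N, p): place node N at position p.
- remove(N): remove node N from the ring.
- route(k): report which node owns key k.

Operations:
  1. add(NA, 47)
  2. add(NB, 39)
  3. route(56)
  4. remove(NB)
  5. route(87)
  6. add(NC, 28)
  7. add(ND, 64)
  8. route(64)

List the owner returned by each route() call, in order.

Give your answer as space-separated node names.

Op 1: add NA@47 -> ring=[47:NA]
Op 2: add NB@39 -> ring=[39:NB,47:NA]
Op 3: route key 56: none >= 56, wrap to smallest pos 39 -> NB
Op 4: remove NB -> ring=[47:NA]
Op 5: route key 87: none >= 87, wrap to smallest pos 47 -> NA
Op 6: add NC@28 -> ring=[28:NC,47:NA]
Op 7: add ND@64 -> ring=[28:NC,47:NA,64:ND]
Op 8: route key 64: smallest pos >= 64 is 64 -> ND

Answer: NB NA ND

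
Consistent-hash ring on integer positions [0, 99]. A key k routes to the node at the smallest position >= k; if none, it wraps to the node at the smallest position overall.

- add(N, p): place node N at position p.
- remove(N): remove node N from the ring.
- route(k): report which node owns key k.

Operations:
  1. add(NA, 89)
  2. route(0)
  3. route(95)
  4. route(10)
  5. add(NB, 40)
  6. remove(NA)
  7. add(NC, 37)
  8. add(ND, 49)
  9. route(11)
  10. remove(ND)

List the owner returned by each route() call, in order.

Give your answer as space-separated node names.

Answer: NA NA NA NC

Derivation:
Op 1: add NA@89 -> ring=[89:NA]
Op 2: route key 0: smallest pos >= 0 is 89 -> NA
Op 3: route key 95: none >= 95, wrap to smallest pos 89 -> NA
Op 4: route key 10: smallest pos >= 10 is 89 -> NA
Op 5: add NB@40 -> ring=[40:NB,89:NA]
Op 6: remove NA -> ring=[40:NB]
Op 7: add NC@37 -> ring=[37:NC,40:NB]
Op 8: add ND@49 -> ring=[37:NC,40:NB,49:ND]
Op 9: route key 11: smallest pos >= 11 is 37 -> NC
Op 10: remove ND -> ring=[37:NC,40:NB]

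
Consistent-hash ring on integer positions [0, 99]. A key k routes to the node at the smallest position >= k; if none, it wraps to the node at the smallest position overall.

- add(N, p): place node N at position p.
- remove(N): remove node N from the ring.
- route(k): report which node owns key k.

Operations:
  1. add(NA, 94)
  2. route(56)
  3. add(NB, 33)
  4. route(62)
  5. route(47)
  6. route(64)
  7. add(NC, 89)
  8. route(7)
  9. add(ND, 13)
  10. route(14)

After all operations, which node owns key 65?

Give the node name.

Op 1: add NA@94 -> ring=[94:NA]
Op 2: route key 56: smallest pos >= 56 is 94 -> NA
Op 3: add NB@33 -> ring=[33:NB,94:NA]
Op 4: route key 62: smallest pos >= 62 is 94 -> NA
Op 5: route key 47: smallest pos >= 47 is 94 -> NA
Op 6: route key 64: smallest pos >= 64 is 94 -> NA
Op 7: add NC@89 -> ring=[33:NB,89:NC,94:NA]
Op 8: route key 7: smallest pos >= 7 is 33 -> NB
Op 9: add ND@13 -> ring=[13:ND,33:NB,89:NC,94:NA]
Op 10: route key 14: smallest pos >= 14 is 33 -> NB
Final route key 65: smallest pos >= 65 is 89 -> NC

Answer: NC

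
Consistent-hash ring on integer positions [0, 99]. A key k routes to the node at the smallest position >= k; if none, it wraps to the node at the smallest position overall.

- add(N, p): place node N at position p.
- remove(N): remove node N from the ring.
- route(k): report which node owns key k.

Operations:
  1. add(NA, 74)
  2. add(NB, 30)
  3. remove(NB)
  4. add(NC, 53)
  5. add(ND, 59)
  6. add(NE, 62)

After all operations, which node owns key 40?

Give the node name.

Op 1: add NA@74 -> ring=[74:NA]
Op 2: add NB@30 -> ring=[30:NB,74:NA]
Op 3: remove NB -> ring=[74:NA]
Op 4: add NC@53 -> ring=[53:NC,74:NA]
Op 5: add ND@59 -> ring=[53:NC,59:ND,74:NA]
Op 6: add NE@62 -> ring=[53:NC,59:ND,62:NE,74:NA]
Final route key 40: smallest pos >= 40 is 53 -> NC

Answer: NC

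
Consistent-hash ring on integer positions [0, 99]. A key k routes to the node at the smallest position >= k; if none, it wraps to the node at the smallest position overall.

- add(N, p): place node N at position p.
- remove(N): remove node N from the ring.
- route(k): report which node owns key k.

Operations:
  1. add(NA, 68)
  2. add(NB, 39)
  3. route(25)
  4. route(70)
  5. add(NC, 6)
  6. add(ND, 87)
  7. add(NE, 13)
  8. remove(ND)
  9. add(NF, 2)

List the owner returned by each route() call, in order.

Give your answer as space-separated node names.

Answer: NB NB

Derivation:
Op 1: add NA@68 -> ring=[68:NA]
Op 2: add NB@39 -> ring=[39:NB,68:NA]
Op 3: route key 25: smallest pos >= 25 is 39 -> NB
Op 4: route key 70: none >= 70, wrap to smallest pos 39 -> NB
Op 5: add NC@6 -> ring=[6:NC,39:NB,68:NA]
Op 6: add ND@87 -> ring=[6:NC,39:NB,68:NA,87:ND]
Op 7: add NE@13 -> ring=[6:NC,13:NE,39:NB,68:NA,87:ND]
Op 8: remove ND -> ring=[6:NC,13:NE,39:NB,68:NA]
Op 9: add NF@2 -> ring=[2:NF,6:NC,13:NE,39:NB,68:NA]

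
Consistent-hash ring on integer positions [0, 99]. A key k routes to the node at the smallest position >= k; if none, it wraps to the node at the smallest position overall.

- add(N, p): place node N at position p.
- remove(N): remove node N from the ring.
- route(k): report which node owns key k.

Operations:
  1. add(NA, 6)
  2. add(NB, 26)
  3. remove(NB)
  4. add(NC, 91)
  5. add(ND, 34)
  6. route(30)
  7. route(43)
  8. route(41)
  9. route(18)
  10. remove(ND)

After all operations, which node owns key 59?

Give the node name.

Answer: NC

Derivation:
Op 1: add NA@6 -> ring=[6:NA]
Op 2: add NB@26 -> ring=[6:NA,26:NB]
Op 3: remove NB -> ring=[6:NA]
Op 4: add NC@91 -> ring=[6:NA,91:NC]
Op 5: add ND@34 -> ring=[6:NA,34:ND,91:NC]
Op 6: route key 30: smallest pos >= 30 is 34 -> ND
Op 7: route key 43: smallest pos >= 43 is 91 -> NC
Op 8: route key 41: smallest pos >= 41 is 91 -> NC
Op 9: route key 18: smallest pos >= 18 is 34 -> ND
Op 10: remove ND -> ring=[6:NA,91:NC]
Final route key 59: smallest pos >= 59 is 91 -> NC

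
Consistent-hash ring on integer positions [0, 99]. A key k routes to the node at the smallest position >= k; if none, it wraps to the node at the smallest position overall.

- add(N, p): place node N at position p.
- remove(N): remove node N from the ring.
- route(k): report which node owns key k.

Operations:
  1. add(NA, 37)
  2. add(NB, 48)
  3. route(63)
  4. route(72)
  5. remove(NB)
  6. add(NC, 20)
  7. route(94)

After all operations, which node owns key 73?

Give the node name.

Op 1: add NA@37 -> ring=[37:NA]
Op 2: add NB@48 -> ring=[37:NA,48:NB]
Op 3: route key 63: none >= 63, wrap to smallest pos 37 -> NA
Op 4: route key 72: none >= 72, wrap to smallest pos 37 -> NA
Op 5: remove NB -> ring=[37:NA]
Op 6: add NC@20 -> ring=[20:NC,37:NA]
Op 7: route key 94: none >= 94, wrap to smallest pos 20 -> NC
Final route key 73: none >= 73, wrap to smallest pos 20 -> NC

Answer: NC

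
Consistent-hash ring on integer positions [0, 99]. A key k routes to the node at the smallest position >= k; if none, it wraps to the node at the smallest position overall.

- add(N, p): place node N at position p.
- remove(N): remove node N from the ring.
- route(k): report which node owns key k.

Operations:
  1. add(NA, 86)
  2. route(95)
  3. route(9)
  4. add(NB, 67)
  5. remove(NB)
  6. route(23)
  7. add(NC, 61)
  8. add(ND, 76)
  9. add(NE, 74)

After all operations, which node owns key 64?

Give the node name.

Answer: NE

Derivation:
Op 1: add NA@86 -> ring=[86:NA]
Op 2: route key 95: none >= 95, wrap to smallest pos 86 -> NA
Op 3: route key 9: smallest pos >= 9 is 86 -> NA
Op 4: add NB@67 -> ring=[67:NB,86:NA]
Op 5: remove NB -> ring=[86:NA]
Op 6: route key 23: smallest pos >= 23 is 86 -> NA
Op 7: add NC@61 -> ring=[61:NC,86:NA]
Op 8: add ND@76 -> ring=[61:NC,76:ND,86:NA]
Op 9: add NE@74 -> ring=[61:NC,74:NE,76:ND,86:NA]
Final route key 64: smallest pos >= 64 is 74 -> NE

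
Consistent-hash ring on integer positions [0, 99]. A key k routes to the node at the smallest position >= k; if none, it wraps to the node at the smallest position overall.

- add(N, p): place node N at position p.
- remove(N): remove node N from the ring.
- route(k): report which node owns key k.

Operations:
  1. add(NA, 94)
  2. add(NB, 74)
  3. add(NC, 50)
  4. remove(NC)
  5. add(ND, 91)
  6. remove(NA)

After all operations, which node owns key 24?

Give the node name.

Answer: NB

Derivation:
Op 1: add NA@94 -> ring=[94:NA]
Op 2: add NB@74 -> ring=[74:NB,94:NA]
Op 3: add NC@50 -> ring=[50:NC,74:NB,94:NA]
Op 4: remove NC -> ring=[74:NB,94:NA]
Op 5: add ND@91 -> ring=[74:NB,91:ND,94:NA]
Op 6: remove NA -> ring=[74:NB,91:ND]
Final route key 24: smallest pos >= 24 is 74 -> NB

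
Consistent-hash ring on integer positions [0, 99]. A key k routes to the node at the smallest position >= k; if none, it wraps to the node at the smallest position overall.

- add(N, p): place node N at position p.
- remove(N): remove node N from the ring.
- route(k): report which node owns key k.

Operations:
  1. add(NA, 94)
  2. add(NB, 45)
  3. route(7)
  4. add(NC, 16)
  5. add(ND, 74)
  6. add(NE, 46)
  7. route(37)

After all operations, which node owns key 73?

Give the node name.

Answer: ND

Derivation:
Op 1: add NA@94 -> ring=[94:NA]
Op 2: add NB@45 -> ring=[45:NB,94:NA]
Op 3: route key 7: smallest pos >= 7 is 45 -> NB
Op 4: add NC@16 -> ring=[16:NC,45:NB,94:NA]
Op 5: add ND@74 -> ring=[16:NC,45:NB,74:ND,94:NA]
Op 6: add NE@46 -> ring=[16:NC,45:NB,46:NE,74:ND,94:NA]
Op 7: route key 37: smallest pos >= 37 is 45 -> NB
Final route key 73: smallest pos >= 73 is 74 -> ND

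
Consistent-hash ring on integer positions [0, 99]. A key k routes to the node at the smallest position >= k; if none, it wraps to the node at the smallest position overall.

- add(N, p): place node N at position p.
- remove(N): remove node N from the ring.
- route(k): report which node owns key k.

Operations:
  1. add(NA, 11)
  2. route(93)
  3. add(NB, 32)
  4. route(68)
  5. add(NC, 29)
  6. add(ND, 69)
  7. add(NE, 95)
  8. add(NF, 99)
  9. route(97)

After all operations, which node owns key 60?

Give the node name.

Op 1: add NA@11 -> ring=[11:NA]
Op 2: route key 93: none >= 93, wrap to smallest pos 11 -> NA
Op 3: add NB@32 -> ring=[11:NA,32:NB]
Op 4: route key 68: none >= 68, wrap to smallest pos 11 -> NA
Op 5: add NC@29 -> ring=[11:NA,29:NC,32:NB]
Op 6: add ND@69 -> ring=[11:NA,29:NC,32:NB,69:ND]
Op 7: add NE@95 -> ring=[11:NA,29:NC,32:NB,69:ND,95:NE]
Op 8: add NF@99 -> ring=[11:NA,29:NC,32:NB,69:ND,95:NE,99:NF]
Op 9: route key 97: smallest pos >= 97 is 99 -> NF
Final route key 60: smallest pos >= 60 is 69 -> ND

Answer: ND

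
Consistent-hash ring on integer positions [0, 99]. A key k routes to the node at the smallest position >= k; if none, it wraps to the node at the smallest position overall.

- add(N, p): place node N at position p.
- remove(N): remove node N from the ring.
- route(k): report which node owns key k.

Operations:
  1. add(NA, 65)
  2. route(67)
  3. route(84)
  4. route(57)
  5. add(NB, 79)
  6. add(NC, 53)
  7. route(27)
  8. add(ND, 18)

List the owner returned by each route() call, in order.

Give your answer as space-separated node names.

Answer: NA NA NA NC

Derivation:
Op 1: add NA@65 -> ring=[65:NA]
Op 2: route key 67: none >= 67, wrap to smallest pos 65 -> NA
Op 3: route key 84: none >= 84, wrap to smallest pos 65 -> NA
Op 4: route key 57: smallest pos >= 57 is 65 -> NA
Op 5: add NB@79 -> ring=[65:NA,79:NB]
Op 6: add NC@53 -> ring=[53:NC,65:NA,79:NB]
Op 7: route key 27: smallest pos >= 27 is 53 -> NC
Op 8: add ND@18 -> ring=[18:ND,53:NC,65:NA,79:NB]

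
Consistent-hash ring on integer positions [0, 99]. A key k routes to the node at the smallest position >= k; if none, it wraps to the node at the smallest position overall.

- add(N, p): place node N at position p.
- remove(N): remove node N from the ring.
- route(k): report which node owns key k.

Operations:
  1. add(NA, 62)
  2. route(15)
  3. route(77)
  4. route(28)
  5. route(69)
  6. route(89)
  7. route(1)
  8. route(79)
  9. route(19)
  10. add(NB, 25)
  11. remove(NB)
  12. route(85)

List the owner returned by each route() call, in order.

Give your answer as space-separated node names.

Answer: NA NA NA NA NA NA NA NA NA

Derivation:
Op 1: add NA@62 -> ring=[62:NA]
Op 2: route key 15: smallest pos >= 15 is 62 -> NA
Op 3: route key 77: none >= 77, wrap to smallest pos 62 -> NA
Op 4: route key 28: smallest pos >= 28 is 62 -> NA
Op 5: route key 69: none >= 69, wrap to smallest pos 62 -> NA
Op 6: route key 89: none >= 89, wrap to smallest pos 62 -> NA
Op 7: route key 1: smallest pos >= 1 is 62 -> NA
Op 8: route key 79: none >= 79, wrap to smallest pos 62 -> NA
Op 9: route key 19: smallest pos >= 19 is 62 -> NA
Op 10: add NB@25 -> ring=[25:NB,62:NA]
Op 11: remove NB -> ring=[62:NA]
Op 12: route key 85: none >= 85, wrap to smallest pos 62 -> NA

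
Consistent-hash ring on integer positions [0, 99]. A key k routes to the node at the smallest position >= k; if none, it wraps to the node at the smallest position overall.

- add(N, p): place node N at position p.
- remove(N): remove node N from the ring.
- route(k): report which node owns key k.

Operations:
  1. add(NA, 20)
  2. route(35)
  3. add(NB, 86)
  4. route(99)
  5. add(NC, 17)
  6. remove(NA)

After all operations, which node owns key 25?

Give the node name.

Answer: NB

Derivation:
Op 1: add NA@20 -> ring=[20:NA]
Op 2: route key 35: none >= 35, wrap to smallest pos 20 -> NA
Op 3: add NB@86 -> ring=[20:NA,86:NB]
Op 4: route key 99: none >= 99, wrap to smallest pos 20 -> NA
Op 5: add NC@17 -> ring=[17:NC,20:NA,86:NB]
Op 6: remove NA -> ring=[17:NC,86:NB]
Final route key 25: smallest pos >= 25 is 86 -> NB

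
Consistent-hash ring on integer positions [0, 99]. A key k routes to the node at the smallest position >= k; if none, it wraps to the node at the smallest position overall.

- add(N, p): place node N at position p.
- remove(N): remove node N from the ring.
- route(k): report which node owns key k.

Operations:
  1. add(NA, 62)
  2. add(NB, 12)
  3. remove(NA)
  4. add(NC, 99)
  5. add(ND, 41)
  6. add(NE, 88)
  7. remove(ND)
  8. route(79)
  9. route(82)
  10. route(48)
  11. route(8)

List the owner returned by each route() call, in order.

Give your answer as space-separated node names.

Answer: NE NE NE NB

Derivation:
Op 1: add NA@62 -> ring=[62:NA]
Op 2: add NB@12 -> ring=[12:NB,62:NA]
Op 3: remove NA -> ring=[12:NB]
Op 4: add NC@99 -> ring=[12:NB,99:NC]
Op 5: add ND@41 -> ring=[12:NB,41:ND,99:NC]
Op 6: add NE@88 -> ring=[12:NB,41:ND,88:NE,99:NC]
Op 7: remove ND -> ring=[12:NB,88:NE,99:NC]
Op 8: route key 79: smallest pos >= 79 is 88 -> NE
Op 9: route key 82: smallest pos >= 82 is 88 -> NE
Op 10: route key 48: smallest pos >= 48 is 88 -> NE
Op 11: route key 8: smallest pos >= 8 is 12 -> NB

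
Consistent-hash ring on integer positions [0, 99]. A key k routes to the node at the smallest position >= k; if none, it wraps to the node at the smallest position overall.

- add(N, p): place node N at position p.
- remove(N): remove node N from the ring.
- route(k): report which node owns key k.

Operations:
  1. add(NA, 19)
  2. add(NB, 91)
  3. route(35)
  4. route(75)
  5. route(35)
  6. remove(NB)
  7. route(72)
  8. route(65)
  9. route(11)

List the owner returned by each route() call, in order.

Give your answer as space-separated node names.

Op 1: add NA@19 -> ring=[19:NA]
Op 2: add NB@91 -> ring=[19:NA,91:NB]
Op 3: route key 35: smallest pos >= 35 is 91 -> NB
Op 4: route key 75: smallest pos >= 75 is 91 -> NB
Op 5: route key 35: smallest pos >= 35 is 91 -> NB
Op 6: remove NB -> ring=[19:NA]
Op 7: route key 72: none >= 72, wrap to smallest pos 19 -> NA
Op 8: route key 65: none >= 65, wrap to smallest pos 19 -> NA
Op 9: route key 11: smallest pos >= 11 is 19 -> NA

Answer: NB NB NB NA NA NA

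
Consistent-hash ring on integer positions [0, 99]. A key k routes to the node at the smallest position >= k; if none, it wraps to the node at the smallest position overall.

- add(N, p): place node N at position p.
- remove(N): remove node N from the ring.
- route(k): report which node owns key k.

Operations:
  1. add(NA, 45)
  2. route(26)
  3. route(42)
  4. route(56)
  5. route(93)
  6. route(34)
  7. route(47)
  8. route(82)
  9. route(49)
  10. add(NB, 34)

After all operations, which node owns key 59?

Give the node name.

Answer: NB

Derivation:
Op 1: add NA@45 -> ring=[45:NA]
Op 2: route key 26: smallest pos >= 26 is 45 -> NA
Op 3: route key 42: smallest pos >= 42 is 45 -> NA
Op 4: route key 56: none >= 56, wrap to smallest pos 45 -> NA
Op 5: route key 93: none >= 93, wrap to smallest pos 45 -> NA
Op 6: route key 34: smallest pos >= 34 is 45 -> NA
Op 7: route key 47: none >= 47, wrap to smallest pos 45 -> NA
Op 8: route key 82: none >= 82, wrap to smallest pos 45 -> NA
Op 9: route key 49: none >= 49, wrap to smallest pos 45 -> NA
Op 10: add NB@34 -> ring=[34:NB,45:NA]
Final route key 59: none >= 59, wrap to smallest pos 34 -> NB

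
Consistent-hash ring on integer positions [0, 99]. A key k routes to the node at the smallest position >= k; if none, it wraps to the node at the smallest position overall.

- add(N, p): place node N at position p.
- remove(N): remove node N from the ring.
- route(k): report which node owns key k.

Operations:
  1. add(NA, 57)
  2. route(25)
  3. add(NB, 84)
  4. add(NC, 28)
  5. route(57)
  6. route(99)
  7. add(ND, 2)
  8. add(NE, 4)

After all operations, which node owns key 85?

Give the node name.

Answer: ND

Derivation:
Op 1: add NA@57 -> ring=[57:NA]
Op 2: route key 25: smallest pos >= 25 is 57 -> NA
Op 3: add NB@84 -> ring=[57:NA,84:NB]
Op 4: add NC@28 -> ring=[28:NC,57:NA,84:NB]
Op 5: route key 57: smallest pos >= 57 is 57 -> NA
Op 6: route key 99: none >= 99, wrap to smallest pos 28 -> NC
Op 7: add ND@2 -> ring=[2:ND,28:NC,57:NA,84:NB]
Op 8: add NE@4 -> ring=[2:ND,4:NE,28:NC,57:NA,84:NB]
Final route key 85: none >= 85, wrap to smallest pos 2 -> ND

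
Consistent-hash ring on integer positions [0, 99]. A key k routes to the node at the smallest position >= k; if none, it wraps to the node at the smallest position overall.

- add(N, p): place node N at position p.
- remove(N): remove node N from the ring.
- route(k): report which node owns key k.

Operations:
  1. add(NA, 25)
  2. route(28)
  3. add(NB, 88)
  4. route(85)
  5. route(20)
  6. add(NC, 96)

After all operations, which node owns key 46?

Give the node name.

Answer: NB

Derivation:
Op 1: add NA@25 -> ring=[25:NA]
Op 2: route key 28: none >= 28, wrap to smallest pos 25 -> NA
Op 3: add NB@88 -> ring=[25:NA,88:NB]
Op 4: route key 85: smallest pos >= 85 is 88 -> NB
Op 5: route key 20: smallest pos >= 20 is 25 -> NA
Op 6: add NC@96 -> ring=[25:NA,88:NB,96:NC]
Final route key 46: smallest pos >= 46 is 88 -> NB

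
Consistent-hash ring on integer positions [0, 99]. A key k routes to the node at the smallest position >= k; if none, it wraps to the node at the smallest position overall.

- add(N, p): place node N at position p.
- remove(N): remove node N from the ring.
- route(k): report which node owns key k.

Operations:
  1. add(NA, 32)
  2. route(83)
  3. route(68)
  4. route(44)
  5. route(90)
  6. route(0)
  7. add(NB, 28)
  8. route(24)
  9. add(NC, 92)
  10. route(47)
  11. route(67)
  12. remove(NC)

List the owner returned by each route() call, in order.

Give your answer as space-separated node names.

Answer: NA NA NA NA NA NB NC NC

Derivation:
Op 1: add NA@32 -> ring=[32:NA]
Op 2: route key 83: none >= 83, wrap to smallest pos 32 -> NA
Op 3: route key 68: none >= 68, wrap to smallest pos 32 -> NA
Op 4: route key 44: none >= 44, wrap to smallest pos 32 -> NA
Op 5: route key 90: none >= 90, wrap to smallest pos 32 -> NA
Op 6: route key 0: smallest pos >= 0 is 32 -> NA
Op 7: add NB@28 -> ring=[28:NB,32:NA]
Op 8: route key 24: smallest pos >= 24 is 28 -> NB
Op 9: add NC@92 -> ring=[28:NB,32:NA,92:NC]
Op 10: route key 47: smallest pos >= 47 is 92 -> NC
Op 11: route key 67: smallest pos >= 67 is 92 -> NC
Op 12: remove NC -> ring=[28:NB,32:NA]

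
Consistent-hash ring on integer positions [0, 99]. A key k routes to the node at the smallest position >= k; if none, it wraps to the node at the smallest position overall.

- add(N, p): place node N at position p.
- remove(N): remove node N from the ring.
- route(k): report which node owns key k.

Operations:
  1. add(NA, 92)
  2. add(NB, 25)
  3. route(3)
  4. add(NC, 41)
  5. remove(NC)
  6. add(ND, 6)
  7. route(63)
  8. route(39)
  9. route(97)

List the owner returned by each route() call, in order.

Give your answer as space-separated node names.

Op 1: add NA@92 -> ring=[92:NA]
Op 2: add NB@25 -> ring=[25:NB,92:NA]
Op 3: route key 3: smallest pos >= 3 is 25 -> NB
Op 4: add NC@41 -> ring=[25:NB,41:NC,92:NA]
Op 5: remove NC -> ring=[25:NB,92:NA]
Op 6: add ND@6 -> ring=[6:ND,25:NB,92:NA]
Op 7: route key 63: smallest pos >= 63 is 92 -> NA
Op 8: route key 39: smallest pos >= 39 is 92 -> NA
Op 9: route key 97: none >= 97, wrap to smallest pos 6 -> ND

Answer: NB NA NA ND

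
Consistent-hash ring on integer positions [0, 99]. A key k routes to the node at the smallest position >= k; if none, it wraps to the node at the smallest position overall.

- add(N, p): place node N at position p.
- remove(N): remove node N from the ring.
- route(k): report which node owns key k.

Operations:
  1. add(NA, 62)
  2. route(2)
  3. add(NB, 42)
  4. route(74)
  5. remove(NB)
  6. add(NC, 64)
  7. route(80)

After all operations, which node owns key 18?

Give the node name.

Answer: NA

Derivation:
Op 1: add NA@62 -> ring=[62:NA]
Op 2: route key 2: smallest pos >= 2 is 62 -> NA
Op 3: add NB@42 -> ring=[42:NB,62:NA]
Op 4: route key 74: none >= 74, wrap to smallest pos 42 -> NB
Op 5: remove NB -> ring=[62:NA]
Op 6: add NC@64 -> ring=[62:NA,64:NC]
Op 7: route key 80: none >= 80, wrap to smallest pos 62 -> NA
Final route key 18: smallest pos >= 18 is 62 -> NA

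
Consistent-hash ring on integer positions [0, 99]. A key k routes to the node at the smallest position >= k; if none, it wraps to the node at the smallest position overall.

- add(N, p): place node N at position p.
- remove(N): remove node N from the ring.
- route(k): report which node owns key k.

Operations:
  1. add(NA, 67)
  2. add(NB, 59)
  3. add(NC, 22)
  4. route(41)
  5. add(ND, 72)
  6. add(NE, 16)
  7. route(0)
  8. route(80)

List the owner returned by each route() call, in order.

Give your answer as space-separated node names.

Op 1: add NA@67 -> ring=[67:NA]
Op 2: add NB@59 -> ring=[59:NB,67:NA]
Op 3: add NC@22 -> ring=[22:NC,59:NB,67:NA]
Op 4: route key 41: smallest pos >= 41 is 59 -> NB
Op 5: add ND@72 -> ring=[22:NC,59:NB,67:NA,72:ND]
Op 6: add NE@16 -> ring=[16:NE,22:NC,59:NB,67:NA,72:ND]
Op 7: route key 0: smallest pos >= 0 is 16 -> NE
Op 8: route key 80: none >= 80, wrap to smallest pos 16 -> NE

Answer: NB NE NE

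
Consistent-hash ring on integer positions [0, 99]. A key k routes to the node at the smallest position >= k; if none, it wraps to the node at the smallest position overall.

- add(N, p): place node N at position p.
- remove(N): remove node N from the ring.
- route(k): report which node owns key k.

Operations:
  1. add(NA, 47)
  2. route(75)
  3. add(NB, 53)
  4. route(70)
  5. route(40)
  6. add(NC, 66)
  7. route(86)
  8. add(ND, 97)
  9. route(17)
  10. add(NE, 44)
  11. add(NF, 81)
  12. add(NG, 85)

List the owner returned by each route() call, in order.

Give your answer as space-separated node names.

Answer: NA NA NA NA NA

Derivation:
Op 1: add NA@47 -> ring=[47:NA]
Op 2: route key 75: none >= 75, wrap to smallest pos 47 -> NA
Op 3: add NB@53 -> ring=[47:NA,53:NB]
Op 4: route key 70: none >= 70, wrap to smallest pos 47 -> NA
Op 5: route key 40: smallest pos >= 40 is 47 -> NA
Op 6: add NC@66 -> ring=[47:NA,53:NB,66:NC]
Op 7: route key 86: none >= 86, wrap to smallest pos 47 -> NA
Op 8: add ND@97 -> ring=[47:NA,53:NB,66:NC,97:ND]
Op 9: route key 17: smallest pos >= 17 is 47 -> NA
Op 10: add NE@44 -> ring=[44:NE,47:NA,53:NB,66:NC,97:ND]
Op 11: add NF@81 -> ring=[44:NE,47:NA,53:NB,66:NC,81:NF,97:ND]
Op 12: add NG@85 -> ring=[44:NE,47:NA,53:NB,66:NC,81:NF,85:NG,97:ND]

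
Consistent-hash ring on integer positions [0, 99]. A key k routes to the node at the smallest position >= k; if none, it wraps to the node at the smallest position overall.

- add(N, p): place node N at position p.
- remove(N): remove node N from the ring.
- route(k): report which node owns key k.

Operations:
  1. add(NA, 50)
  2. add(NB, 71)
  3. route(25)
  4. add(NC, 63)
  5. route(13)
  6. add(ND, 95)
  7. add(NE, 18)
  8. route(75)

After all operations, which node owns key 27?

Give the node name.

Answer: NA

Derivation:
Op 1: add NA@50 -> ring=[50:NA]
Op 2: add NB@71 -> ring=[50:NA,71:NB]
Op 3: route key 25: smallest pos >= 25 is 50 -> NA
Op 4: add NC@63 -> ring=[50:NA,63:NC,71:NB]
Op 5: route key 13: smallest pos >= 13 is 50 -> NA
Op 6: add ND@95 -> ring=[50:NA,63:NC,71:NB,95:ND]
Op 7: add NE@18 -> ring=[18:NE,50:NA,63:NC,71:NB,95:ND]
Op 8: route key 75: smallest pos >= 75 is 95 -> ND
Final route key 27: smallest pos >= 27 is 50 -> NA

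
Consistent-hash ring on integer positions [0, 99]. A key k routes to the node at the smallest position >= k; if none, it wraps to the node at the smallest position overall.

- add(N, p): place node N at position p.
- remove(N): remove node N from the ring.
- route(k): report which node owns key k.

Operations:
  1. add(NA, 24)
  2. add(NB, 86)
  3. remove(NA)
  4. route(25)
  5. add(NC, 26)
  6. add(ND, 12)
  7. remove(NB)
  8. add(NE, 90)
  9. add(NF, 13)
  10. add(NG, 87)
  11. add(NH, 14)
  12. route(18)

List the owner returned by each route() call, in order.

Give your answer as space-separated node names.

Op 1: add NA@24 -> ring=[24:NA]
Op 2: add NB@86 -> ring=[24:NA,86:NB]
Op 3: remove NA -> ring=[86:NB]
Op 4: route key 25: smallest pos >= 25 is 86 -> NB
Op 5: add NC@26 -> ring=[26:NC,86:NB]
Op 6: add ND@12 -> ring=[12:ND,26:NC,86:NB]
Op 7: remove NB -> ring=[12:ND,26:NC]
Op 8: add NE@90 -> ring=[12:ND,26:NC,90:NE]
Op 9: add NF@13 -> ring=[12:ND,13:NF,26:NC,90:NE]
Op 10: add NG@87 -> ring=[12:ND,13:NF,26:NC,87:NG,90:NE]
Op 11: add NH@14 -> ring=[12:ND,13:NF,14:NH,26:NC,87:NG,90:NE]
Op 12: route key 18: smallest pos >= 18 is 26 -> NC

Answer: NB NC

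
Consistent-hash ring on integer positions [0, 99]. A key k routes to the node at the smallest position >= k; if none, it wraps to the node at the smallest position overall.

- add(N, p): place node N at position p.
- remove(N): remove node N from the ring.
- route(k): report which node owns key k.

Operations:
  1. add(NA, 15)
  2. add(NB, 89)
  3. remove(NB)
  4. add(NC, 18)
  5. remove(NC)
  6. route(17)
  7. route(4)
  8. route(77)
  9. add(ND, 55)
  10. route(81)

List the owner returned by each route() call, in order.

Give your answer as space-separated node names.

Op 1: add NA@15 -> ring=[15:NA]
Op 2: add NB@89 -> ring=[15:NA,89:NB]
Op 3: remove NB -> ring=[15:NA]
Op 4: add NC@18 -> ring=[15:NA,18:NC]
Op 5: remove NC -> ring=[15:NA]
Op 6: route key 17: none >= 17, wrap to smallest pos 15 -> NA
Op 7: route key 4: smallest pos >= 4 is 15 -> NA
Op 8: route key 77: none >= 77, wrap to smallest pos 15 -> NA
Op 9: add ND@55 -> ring=[15:NA,55:ND]
Op 10: route key 81: none >= 81, wrap to smallest pos 15 -> NA

Answer: NA NA NA NA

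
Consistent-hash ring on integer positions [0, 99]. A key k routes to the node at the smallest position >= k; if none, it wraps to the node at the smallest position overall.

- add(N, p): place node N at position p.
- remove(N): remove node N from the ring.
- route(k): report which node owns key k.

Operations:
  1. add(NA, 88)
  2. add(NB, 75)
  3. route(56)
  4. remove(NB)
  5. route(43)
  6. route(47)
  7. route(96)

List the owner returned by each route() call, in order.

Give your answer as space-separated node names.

Op 1: add NA@88 -> ring=[88:NA]
Op 2: add NB@75 -> ring=[75:NB,88:NA]
Op 3: route key 56: smallest pos >= 56 is 75 -> NB
Op 4: remove NB -> ring=[88:NA]
Op 5: route key 43: smallest pos >= 43 is 88 -> NA
Op 6: route key 47: smallest pos >= 47 is 88 -> NA
Op 7: route key 96: none >= 96, wrap to smallest pos 88 -> NA

Answer: NB NA NA NA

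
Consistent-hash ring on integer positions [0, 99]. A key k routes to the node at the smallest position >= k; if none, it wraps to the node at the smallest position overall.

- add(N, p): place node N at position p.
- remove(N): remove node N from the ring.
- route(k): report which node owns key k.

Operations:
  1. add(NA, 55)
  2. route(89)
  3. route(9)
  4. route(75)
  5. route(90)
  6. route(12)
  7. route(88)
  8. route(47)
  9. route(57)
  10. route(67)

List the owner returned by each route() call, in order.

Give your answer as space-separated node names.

Op 1: add NA@55 -> ring=[55:NA]
Op 2: route key 89: none >= 89, wrap to smallest pos 55 -> NA
Op 3: route key 9: smallest pos >= 9 is 55 -> NA
Op 4: route key 75: none >= 75, wrap to smallest pos 55 -> NA
Op 5: route key 90: none >= 90, wrap to smallest pos 55 -> NA
Op 6: route key 12: smallest pos >= 12 is 55 -> NA
Op 7: route key 88: none >= 88, wrap to smallest pos 55 -> NA
Op 8: route key 47: smallest pos >= 47 is 55 -> NA
Op 9: route key 57: none >= 57, wrap to smallest pos 55 -> NA
Op 10: route key 67: none >= 67, wrap to smallest pos 55 -> NA

Answer: NA NA NA NA NA NA NA NA NA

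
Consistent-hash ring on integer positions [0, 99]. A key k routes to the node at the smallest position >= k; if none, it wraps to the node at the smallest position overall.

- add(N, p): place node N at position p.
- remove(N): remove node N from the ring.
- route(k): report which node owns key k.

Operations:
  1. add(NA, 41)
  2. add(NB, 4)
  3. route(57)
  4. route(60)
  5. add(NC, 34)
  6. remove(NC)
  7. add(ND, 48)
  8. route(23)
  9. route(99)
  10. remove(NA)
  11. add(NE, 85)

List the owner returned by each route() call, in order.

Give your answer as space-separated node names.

Op 1: add NA@41 -> ring=[41:NA]
Op 2: add NB@4 -> ring=[4:NB,41:NA]
Op 3: route key 57: none >= 57, wrap to smallest pos 4 -> NB
Op 4: route key 60: none >= 60, wrap to smallest pos 4 -> NB
Op 5: add NC@34 -> ring=[4:NB,34:NC,41:NA]
Op 6: remove NC -> ring=[4:NB,41:NA]
Op 7: add ND@48 -> ring=[4:NB,41:NA,48:ND]
Op 8: route key 23: smallest pos >= 23 is 41 -> NA
Op 9: route key 99: none >= 99, wrap to smallest pos 4 -> NB
Op 10: remove NA -> ring=[4:NB,48:ND]
Op 11: add NE@85 -> ring=[4:NB,48:ND,85:NE]

Answer: NB NB NA NB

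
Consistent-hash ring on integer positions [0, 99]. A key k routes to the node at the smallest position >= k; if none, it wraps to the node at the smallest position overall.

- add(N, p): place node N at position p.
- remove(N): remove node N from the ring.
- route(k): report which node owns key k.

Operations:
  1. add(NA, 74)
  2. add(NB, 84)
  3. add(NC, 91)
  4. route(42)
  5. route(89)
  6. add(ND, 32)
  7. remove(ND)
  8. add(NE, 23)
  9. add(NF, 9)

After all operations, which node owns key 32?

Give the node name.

Answer: NA

Derivation:
Op 1: add NA@74 -> ring=[74:NA]
Op 2: add NB@84 -> ring=[74:NA,84:NB]
Op 3: add NC@91 -> ring=[74:NA,84:NB,91:NC]
Op 4: route key 42: smallest pos >= 42 is 74 -> NA
Op 5: route key 89: smallest pos >= 89 is 91 -> NC
Op 6: add ND@32 -> ring=[32:ND,74:NA,84:NB,91:NC]
Op 7: remove ND -> ring=[74:NA,84:NB,91:NC]
Op 8: add NE@23 -> ring=[23:NE,74:NA,84:NB,91:NC]
Op 9: add NF@9 -> ring=[9:NF,23:NE,74:NA,84:NB,91:NC]
Final route key 32: smallest pos >= 32 is 74 -> NA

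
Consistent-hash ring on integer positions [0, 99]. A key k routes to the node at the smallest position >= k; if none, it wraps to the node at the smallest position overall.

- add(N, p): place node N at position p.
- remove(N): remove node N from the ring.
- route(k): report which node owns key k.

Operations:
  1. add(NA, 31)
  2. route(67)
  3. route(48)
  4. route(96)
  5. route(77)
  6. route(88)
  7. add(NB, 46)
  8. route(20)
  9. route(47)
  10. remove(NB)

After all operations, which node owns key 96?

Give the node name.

Answer: NA

Derivation:
Op 1: add NA@31 -> ring=[31:NA]
Op 2: route key 67: none >= 67, wrap to smallest pos 31 -> NA
Op 3: route key 48: none >= 48, wrap to smallest pos 31 -> NA
Op 4: route key 96: none >= 96, wrap to smallest pos 31 -> NA
Op 5: route key 77: none >= 77, wrap to smallest pos 31 -> NA
Op 6: route key 88: none >= 88, wrap to smallest pos 31 -> NA
Op 7: add NB@46 -> ring=[31:NA,46:NB]
Op 8: route key 20: smallest pos >= 20 is 31 -> NA
Op 9: route key 47: none >= 47, wrap to smallest pos 31 -> NA
Op 10: remove NB -> ring=[31:NA]
Final route key 96: none >= 96, wrap to smallest pos 31 -> NA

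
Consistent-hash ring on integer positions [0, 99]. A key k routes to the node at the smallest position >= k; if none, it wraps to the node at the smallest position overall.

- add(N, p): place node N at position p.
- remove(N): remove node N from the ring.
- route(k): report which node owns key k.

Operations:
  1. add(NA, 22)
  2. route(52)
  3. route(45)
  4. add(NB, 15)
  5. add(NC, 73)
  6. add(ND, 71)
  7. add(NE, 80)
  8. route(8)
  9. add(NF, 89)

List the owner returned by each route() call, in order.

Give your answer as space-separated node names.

Answer: NA NA NB

Derivation:
Op 1: add NA@22 -> ring=[22:NA]
Op 2: route key 52: none >= 52, wrap to smallest pos 22 -> NA
Op 3: route key 45: none >= 45, wrap to smallest pos 22 -> NA
Op 4: add NB@15 -> ring=[15:NB,22:NA]
Op 5: add NC@73 -> ring=[15:NB,22:NA,73:NC]
Op 6: add ND@71 -> ring=[15:NB,22:NA,71:ND,73:NC]
Op 7: add NE@80 -> ring=[15:NB,22:NA,71:ND,73:NC,80:NE]
Op 8: route key 8: smallest pos >= 8 is 15 -> NB
Op 9: add NF@89 -> ring=[15:NB,22:NA,71:ND,73:NC,80:NE,89:NF]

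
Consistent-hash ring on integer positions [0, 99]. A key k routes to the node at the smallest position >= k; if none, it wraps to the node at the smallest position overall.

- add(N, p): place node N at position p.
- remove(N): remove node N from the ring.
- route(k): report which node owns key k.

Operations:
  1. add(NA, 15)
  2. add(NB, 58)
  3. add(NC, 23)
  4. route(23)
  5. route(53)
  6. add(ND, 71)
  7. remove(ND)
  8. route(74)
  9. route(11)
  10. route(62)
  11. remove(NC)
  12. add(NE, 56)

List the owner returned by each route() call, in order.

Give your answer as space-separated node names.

Op 1: add NA@15 -> ring=[15:NA]
Op 2: add NB@58 -> ring=[15:NA,58:NB]
Op 3: add NC@23 -> ring=[15:NA,23:NC,58:NB]
Op 4: route key 23: smallest pos >= 23 is 23 -> NC
Op 5: route key 53: smallest pos >= 53 is 58 -> NB
Op 6: add ND@71 -> ring=[15:NA,23:NC,58:NB,71:ND]
Op 7: remove ND -> ring=[15:NA,23:NC,58:NB]
Op 8: route key 74: none >= 74, wrap to smallest pos 15 -> NA
Op 9: route key 11: smallest pos >= 11 is 15 -> NA
Op 10: route key 62: none >= 62, wrap to smallest pos 15 -> NA
Op 11: remove NC -> ring=[15:NA,58:NB]
Op 12: add NE@56 -> ring=[15:NA,56:NE,58:NB]

Answer: NC NB NA NA NA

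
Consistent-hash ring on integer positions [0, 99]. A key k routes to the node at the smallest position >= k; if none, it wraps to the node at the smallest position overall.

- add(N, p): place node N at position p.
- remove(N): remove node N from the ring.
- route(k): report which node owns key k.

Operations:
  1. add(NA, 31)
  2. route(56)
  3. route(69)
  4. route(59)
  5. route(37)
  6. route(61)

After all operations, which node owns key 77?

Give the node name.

Answer: NA

Derivation:
Op 1: add NA@31 -> ring=[31:NA]
Op 2: route key 56: none >= 56, wrap to smallest pos 31 -> NA
Op 3: route key 69: none >= 69, wrap to smallest pos 31 -> NA
Op 4: route key 59: none >= 59, wrap to smallest pos 31 -> NA
Op 5: route key 37: none >= 37, wrap to smallest pos 31 -> NA
Op 6: route key 61: none >= 61, wrap to smallest pos 31 -> NA
Final route key 77: none >= 77, wrap to smallest pos 31 -> NA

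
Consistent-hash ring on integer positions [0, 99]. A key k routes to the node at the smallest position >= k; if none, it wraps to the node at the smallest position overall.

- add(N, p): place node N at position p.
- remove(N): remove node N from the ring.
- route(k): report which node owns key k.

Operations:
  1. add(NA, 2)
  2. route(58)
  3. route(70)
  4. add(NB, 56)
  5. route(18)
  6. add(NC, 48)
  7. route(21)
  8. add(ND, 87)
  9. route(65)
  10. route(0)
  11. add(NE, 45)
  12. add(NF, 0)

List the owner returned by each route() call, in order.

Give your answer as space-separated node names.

Answer: NA NA NB NC ND NA

Derivation:
Op 1: add NA@2 -> ring=[2:NA]
Op 2: route key 58: none >= 58, wrap to smallest pos 2 -> NA
Op 3: route key 70: none >= 70, wrap to smallest pos 2 -> NA
Op 4: add NB@56 -> ring=[2:NA,56:NB]
Op 5: route key 18: smallest pos >= 18 is 56 -> NB
Op 6: add NC@48 -> ring=[2:NA,48:NC,56:NB]
Op 7: route key 21: smallest pos >= 21 is 48 -> NC
Op 8: add ND@87 -> ring=[2:NA,48:NC,56:NB,87:ND]
Op 9: route key 65: smallest pos >= 65 is 87 -> ND
Op 10: route key 0: smallest pos >= 0 is 2 -> NA
Op 11: add NE@45 -> ring=[2:NA,45:NE,48:NC,56:NB,87:ND]
Op 12: add NF@0 -> ring=[0:NF,2:NA,45:NE,48:NC,56:NB,87:ND]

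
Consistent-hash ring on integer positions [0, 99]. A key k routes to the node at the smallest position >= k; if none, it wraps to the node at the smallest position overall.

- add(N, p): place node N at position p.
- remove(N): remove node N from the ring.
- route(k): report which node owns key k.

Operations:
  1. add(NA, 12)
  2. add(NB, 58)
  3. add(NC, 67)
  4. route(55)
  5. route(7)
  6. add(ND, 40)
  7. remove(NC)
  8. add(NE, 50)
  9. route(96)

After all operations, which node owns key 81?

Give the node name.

Op 1: add NA@12 -> ring=[12:NA]
Op 2: add NB@58 -> ring=[12:NA,58:NB]
Op 3: add NC@67 -> ring=[12:NA,58:NB,67:NC]
Op 4: route key 55: smallest pos >= 55 is 58 -> NB
Op 5: route key 7: smallest pos >= 7 is 12 -> NA
Op 6: add ND@40 -> ring=[12:NA,40:ND,58:NB,67:NC]
Op 7: remove NC -> ring=[12:NA,40:ND,58:NB]
Op 8: add NE@50 -> ring=[12:NA,40:ND,50:NE,58:NB]
Op 9: route key 96: none >= 96, wrap to smallest pos 12 -> NA
Final route key 81: none >= 81, wrap to smallest pos 12 -> NA

Answer: NA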